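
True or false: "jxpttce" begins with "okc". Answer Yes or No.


Input string: 'jxpttce'
Prefix to check: 'okc'
First 3 characters of input: 'jxp'
Match: False
Result: No


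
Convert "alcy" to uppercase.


Input string: 'alcy'
Operation: convert each letter to uppercase
Mapping: 'a'->'A', 'l'->'L', 'c'->'C', 'y'->'Y'
Result: ALCY


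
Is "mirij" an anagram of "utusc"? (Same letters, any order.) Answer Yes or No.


String 1: 'utusc' -> sorted: 'cstuu'
String 2: 'mirij' -> sorted: 'iijmr'
Compare sorted forms: 'cstuu' != 'iijmr'
Anagram: No


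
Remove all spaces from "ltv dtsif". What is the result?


Input string: 'ltv dtsif'
Operation: remove all spaces
Words: 'ltv', 'dtsif'
Join without spaces: ltvdtsif


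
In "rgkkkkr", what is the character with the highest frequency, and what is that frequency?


Input: 'rgkkkkr'
Operation: tally each character
Counts: 'g':1, 'k':4, 'r':2
Maximum: 'k' appears 4 times


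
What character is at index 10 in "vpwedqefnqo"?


Input string: 'vpwedqefnqo'
Operation: get character at index 10
Index mapping: s[0]='v', s[1]='p', s[2]='w', s[3]='e', s[4]='d', s[5]='q', s[6]='e', s[7]='f', s[8]='n', s[9]='q', s[10]='o'
Result: 'o'


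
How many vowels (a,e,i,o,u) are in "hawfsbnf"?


Input string: 'hawfsbnf'
Operation: count vowels (a, e, i, o, u)
Scan: s[0]='h', s[1]='a' (vowel), s[2]='w', s[3]='f', s[4]='s', s[5]='b', s[6]='n', s[7]='f'
Vowels found: 1
Result: 1


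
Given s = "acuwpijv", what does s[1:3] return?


Input string: 'acuwpijv'
Operation: slice [1:3]
Extract characters: s[1]='c', s[2]='u'
Result: cu


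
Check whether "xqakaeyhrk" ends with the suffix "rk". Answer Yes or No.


Input string: 'xqakaeyhrk'
Suffix to check: 'rk'
Last 2 characters of input: 'rk'
Match: True
Result: Yes


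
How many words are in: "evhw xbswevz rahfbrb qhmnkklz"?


Input string: 'evhw xbswevz rahfbrb qhmnkklz'
Operation: split by spaces
Words found: 'evhw', 'xbswevz', 'rahfbrb', 'qhmnkklz'
Word count: 4


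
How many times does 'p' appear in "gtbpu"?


Input string: 'gtbpu'
Target character: 'p'
Scan each position: s[3]='p'
Matches found at indices: 3
Total: 1


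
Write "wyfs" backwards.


Input string: 'wyfs'
Operation: reverse character order
Original order: 'w' -> 'y' -> 'f' -> 's'
Reversed order: 's' -> 'f' -> 'y' -> 'w'
Result: sfyw


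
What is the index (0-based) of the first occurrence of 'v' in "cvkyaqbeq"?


Input string: 'cvkyaqbeq'
Target: 'v'
Scanning left to right: s[0]='c', s[1]='v'
First match at index: 1


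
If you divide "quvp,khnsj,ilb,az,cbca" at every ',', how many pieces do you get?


Input string: 'quvp,khnsj,ilb,az,cbca'
Delimiter: ','
Split result: 'quvp', 'khnsj', 'ilb', 'az', 'cbca'
Number of parts: 5


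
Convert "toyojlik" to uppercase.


Input string: 'toyojlik'
Operation: convert each letter to uppercase
Mapping: 't'->'T', 'o'->'O', 'y'->'Y', 'o'->'O', 'j'->'J', 'l'->'L', 'i'->'I', 'k'->'K'
Result: TOYOJLIK


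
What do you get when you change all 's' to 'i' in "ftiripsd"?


Input string: 'ftiripsd'
Operation: replace 's' with 'i'
Positions of 's': 6
After replacement: ftiripid


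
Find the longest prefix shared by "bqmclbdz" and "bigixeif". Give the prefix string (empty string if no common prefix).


String 1: 'bqmclbdz'
String 2: 'bigixeif'
Compare position by position:
pos 0: 'b' vs 'b' match
pos 1: 'q' vs 'i' differ -> stop
Longest common prefix: "b" (length 1)


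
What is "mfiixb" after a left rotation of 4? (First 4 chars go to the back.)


Input: 'mfiixb', shift = 4
Operation: split at index 4 and swap parts
Front part s[0:4] = 'mfii'
Back part s[4:] = 'xb'
Rotated = back + front = 'xb' + 'mfii'
Result: xbmfii


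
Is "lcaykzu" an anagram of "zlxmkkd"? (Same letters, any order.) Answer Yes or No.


String 1: 'zlxmkkd' -> sorted: 'dkklmxz'
String 2: 'lcaykzu' -> sorted: 'ackluyz'
Compare sorted forms: 'dkklmxz' != 'ackluyz'
Anagram: No


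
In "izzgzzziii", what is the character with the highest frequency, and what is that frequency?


Input: 'izzgzzziii'
Operation: tally each character
Counts: 'g':1, 'i':4, 'z':5
Maximum: 'z' appears 5 times


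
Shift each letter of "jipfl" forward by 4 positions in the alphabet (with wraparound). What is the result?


Input: 'jipfl', shift = 4
Operation: for each letter, (position + 4) mod 26
Mapping: 'j'(9+4=13)->'n', 'i'(8+4=12)->'m', 'p'(15+4=19)->'t', 'f'(5+4=9)->'j', 'l'(11+4=15)->'p'
Result: nmtjp


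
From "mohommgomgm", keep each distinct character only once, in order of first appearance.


Input: 'mohommgomgm'
Operation: keep first occurrence of each character
Scan: s[0]='m' new -> keep; s[1]='o' new -> keep; s[2]='h' new -> keep; s[3]='o' seen -> skip; s[4]='m' seen -> skip; s[5]='m' seen -> skip; s[6]='g' new -> keep; s[7]='o' seen -> skip; s[8]='m' seen -> skip; s[9]='g' seen -> skip; s[10]='m' seen -> skip
Result: mohg


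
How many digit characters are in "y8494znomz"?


Input string: 'y8494znomz'
Operation: count digit characters (0-9)
Scan: 'y', '8'(digit), '4'(digit), '9'(digit), '4'(digit), 'z', 'n', 'o', 'm', 'z'
Digits found: 4
Result: 4


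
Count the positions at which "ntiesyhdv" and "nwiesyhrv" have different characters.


String 1: 'ntiesyhdv'
String 2: 'nwiesyhrv'
Compare each position: pos 0: 'n'=='n', pos 1: 't'!='w', pos 2: 'i'=='i', pos 3: 'e'=='e', pos 4: 's'=='s', pos 5: 'y'=='y', pos 6: 'h'=='h', pos 7: 'd'!='r', pos 8: 'v'=='v'
Differing positions: 2
Hamming distance: 2


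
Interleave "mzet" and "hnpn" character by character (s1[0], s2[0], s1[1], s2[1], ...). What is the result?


String 1: 'mzet'
String 2: 'hnpn'
Operation: alternate characters
Pairs: 'm'+'h', 'z'+'n', 'e'+'p', 't'+'n'
Result: mhzneptn


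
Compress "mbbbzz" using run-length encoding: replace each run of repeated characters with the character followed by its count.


Input: 'mbbbzz'
Operation: identify consecutive runs
Runs: 'm' -> m1, 'bbb' -> b3, 'zz' -> z2
Encoded: m1b3z2


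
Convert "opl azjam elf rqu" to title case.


Input string: 'opl azjam elf rqu'
Operation: capitalize first letter of each word
Word transformations: 'opl'->'Opl', 'azjam'->'Azjam', 'elf'->'Elf', 'rqu'->'Rqu'
Result: Opl Azjam Elf Rqu


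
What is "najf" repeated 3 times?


Input string: 'najf'
Operation: repeat 3 times
Concatenation: 'najf' + 'najf' + 'najf'
Result: najfnajfnajf


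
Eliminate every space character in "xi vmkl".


Input string: 'xi vmkl'
Operation: remove all spaces
Words: 'xi', 'vmkl'
Join without spaces: xivmkl


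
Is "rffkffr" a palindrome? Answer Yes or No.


Input string: 'rffkffr'
Reversed: 'rffkffr'
Compare pairs: s[0]='r' vs s[6]='r' (match), s[1]='f' vs s[5]='f' (match), s[2]='f' vs s[4]='f' (match)
Palindrome: Yes


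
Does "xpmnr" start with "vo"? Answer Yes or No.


Input string: 'xpmnr'
Prefix to check: 'vo'
First 2 characters of input: 'xp'
Match: False
Result: No


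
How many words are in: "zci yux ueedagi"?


Input string: 'zci yux ueedagi'
Operation: split by spaces
Words found: 'zci', 'yux', 'ueedagi'
Word count: 3


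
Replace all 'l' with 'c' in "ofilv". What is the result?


Input string: 'ofilv'
Operation: replace 'l' with 'c'
Positions of 'l': 3
After replacement: oficv


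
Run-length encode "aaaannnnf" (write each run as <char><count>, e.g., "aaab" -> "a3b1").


Input: 'aaaannnnf'
Operation: identify consecutive runs
Runs: 'aaaa' -> a4, 'nnnn' -> n4, 'f' -> f1
Encoded: a4n4f1


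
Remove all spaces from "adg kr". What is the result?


Input string: 'adg kr'
Operation: remove all spaces
Words: 'adg', 'kr'
Join without spaces: adgkr


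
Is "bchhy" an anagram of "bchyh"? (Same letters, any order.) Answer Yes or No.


String 1: 'bchyh' -> sorted: 'bchhy'
String 2: 'bchhy' -> sorted: 'bchhy'
Compare sorted forms: 'bchhy' == 'bchhy'
Anagram: Yes


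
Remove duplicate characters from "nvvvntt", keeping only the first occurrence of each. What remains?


Input: 'nvvvntt'
Operation: keep first occurrence of each character
Scan: s[0]='n' new -> keep; s[1]='v' new -> keep; s[2]='v' seen -> skip; s[3]='v' seen -> skip; s[4]='n' seen -> skip; s[5]='t' new -> keep; s[6]='t' seen -> skip
Result: nvt


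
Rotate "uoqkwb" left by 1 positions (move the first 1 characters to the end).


Input: 'uoqkwb', shift = 1
Operation: split at index 1 and swap parts
Front part s[0:1] = 'u'
Back part s[1:] = 'oqkwb'
Rotated = back + front = 'oqkwb' + 'u'
Result: oqkwbu


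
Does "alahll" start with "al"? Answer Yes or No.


Input string: 'alahll'
Prefix to check: 'al'
First 2 characters of input: 'al'
Match: True
Result: Yes


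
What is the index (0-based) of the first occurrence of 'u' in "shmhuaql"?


Input string: 'shmhuaql'
Target: 'u'
Scanning left to right: s[0]='s', s[1]='h', s[2]='m', s[3]='h', s[4]='u'
First match at index: 4


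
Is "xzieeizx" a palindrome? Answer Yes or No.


Input string: 'xzieeizx'
Reversed: 'xzieeizx'
Compare pairs: s[0]='x' vs s[7]='x' (match), s[1]='z' vs s[6]='z' (match), s[2]='i' vs s[5]='i' (match), s[3]='e' vs s[4]='e' (match)
Palindrome: Yes


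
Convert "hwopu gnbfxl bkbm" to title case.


Input string: 'hwopu gnbfxl bkbm'
Operation: capitalize first letter of each word
Word transformations: 'hwopu'->'Hwopu', 'gnbfxl'->'Gnbfxl', 'bkbm'->'Bkbm'
Result: Hwopu Gnbfxl Bkbm


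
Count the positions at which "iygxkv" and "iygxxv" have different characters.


String 1: 'iygxkv'
String 2: 'iygxxv'
Compare each position: pos 0: 'i'=='i', pos 1: 'y'=='y', pos 2: 'g'=='g', pos 3: 'x'=='x', pos 4: 'k'!='x', pos 5: 'v'=='v'
Differing positions: 1
Hamming distance: 1


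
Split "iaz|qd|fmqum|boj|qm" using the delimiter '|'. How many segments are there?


Input string: 'iaz|qd|fmqum|boj|qm'
Delimiter: '|'
Split result: 'iaz', 'qd', 'fmqum', 'boj', 'qm'
Number of parts: 5


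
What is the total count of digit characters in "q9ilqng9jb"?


Input string: 'q9ilqng9jb'
Operation: count digit characters (0-9)
Scan: 'q', '9'(digit), 'i', 'l', 'q', 'n', 'g', '9'(digit), 'j', 'b'
Digits found: 2
Result: 2


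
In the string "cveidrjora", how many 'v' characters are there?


Input string: 'cveidrjora'
Target character: 'v'
Scan each position: s[1]='v'
Matches found at indices: 1
Total: 1


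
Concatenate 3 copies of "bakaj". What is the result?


Input string: 'bakaj'
Operation: repeat 3 times
Concatenation: 'bakaj' + 'bakaj' + 'bakaj'
Result: bakajbakajbakaj


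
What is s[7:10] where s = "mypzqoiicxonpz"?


Input string: 'mypzqoiicxonpz'
Operation: slice [7:10]
Extract characters: s[7]='i', s[8]='c', s[9]='x'
Result: icx


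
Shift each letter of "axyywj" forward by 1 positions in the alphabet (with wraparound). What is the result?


Input: 'axyywj', shift = 1
Operation: for each letter, (position + 1) mod 26
Mapping: 'a'(0+1=1)->'b', 'x'(23+1=24)->'y', 'y'(24+1=25)->'z', 'y'(24+1=25)->'z', 'w'(22+1=23)->'x', 'j'(9+1=10)->'k'
Result: byzzxk


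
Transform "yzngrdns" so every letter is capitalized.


Input string: 'yzngrdns'
Operation: convert each letter to uppercase
Mapping: 'y'->'Y', 'z'->'Z', 'n'->'N', 'g'->'G', 'r'->'R', 'd'->'D', 'n'->'N', 's'->'S'
Result: YZNGRDNS


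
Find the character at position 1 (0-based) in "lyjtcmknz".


Input string: 'lyjtcmknz'
Operation: get character at index 1
Index mapping: s[0]='l', s[1]='y'
Result: 'y'


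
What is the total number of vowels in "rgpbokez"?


Input string: 'rgpbokez'
Operation: count vowels (a, e, i, o, u)
Scan: s[0]='r', s[1]='g', s[2]='p', s[3]='b', s[4]='o' (vowel), s[5]='k', s[6]='e' (vowel), s[7]='z'
Vowels found: 2
Result: 2


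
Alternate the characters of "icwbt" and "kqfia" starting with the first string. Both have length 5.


String 1: 'icwbt'
String 2: 'kqfia'
Operation: alternate characters
Pairs: 'i'+'k', 'c'+'q', 'w'+'f', 'b'+'i', 't'+'a'
Result: ikcqwfbita


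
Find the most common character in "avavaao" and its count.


Input: 'avavaao'
Operation: tally each character
Counts: 'a':4, 'o':1, 'v':2
Maximum: 'a' appears 4 times


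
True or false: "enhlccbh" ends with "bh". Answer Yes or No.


Input string: 'enhlccbh'
Suffix to check: 'bh'
Last 2 characters of input: 'bh'
Match: True
Result: Yes


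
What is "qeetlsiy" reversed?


Input string: 'qeetlsiy'
Operation: reverse character order
Original order: 'q' -> 'e' -> 'e' -> 't' -> 'l' -> 's' -> 'i' -> 'y'
Reversed order: 'y' -> 'i' -> 's' -> 'l' -> 't' -> 'e' -> 'e' -> 'q'
Result: yislteeq


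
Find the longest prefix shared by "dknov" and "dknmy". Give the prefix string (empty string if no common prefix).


String 1: 'dknov'
String 2: 'dknmy'
Compare position by position:
pos 0: 'd' vs 'd' match
pos 1: 'k' vs 'k' match
pos 2: 'n' vs 'n' match
pos 3: 'o' vs 'm' differ -> stop
Longest common prefix: "dkn" (length 3)


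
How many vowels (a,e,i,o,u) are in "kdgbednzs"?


Input string: 'kdgbednzs'
Operation: count vowels (a, e, i, o, u)
Scan: s[0]='k', s[1]='d', s[2]='g', s[3]='b', s[4]='e' (vowel), s[5]='d', s[6]='n', s[7]='z', s[8]='s'
Vowels found: 1
Result: 1


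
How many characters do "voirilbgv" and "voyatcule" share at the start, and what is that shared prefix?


String 1: 'voirilbgv'
String 2: 'voyatcule'
Compare position by position:
pos 0: 'v' vs 'v' match
pos 1: 'o' vs 'o' match
pos 2: 'i' vs 'y' differ -> stop
Longest common prefix: "vo" (length 2)


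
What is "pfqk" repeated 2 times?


Input string: 'pfqk'
Operation: repeat 2 times
Concatenation: 'pfqk' + 'pfqk'
Result: pfqkpfqk


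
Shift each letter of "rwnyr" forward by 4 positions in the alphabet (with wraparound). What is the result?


Input: 'rwnyr', shift = 4
Operation: for each letter, (position + 4) mod 26
Mapping: 'r'(17+4=21)->'v', 'w'(22+4=26, 26 mod 26=0)->'a', 'n'(13+4=17)->'r', 'y'(24+4=28, 28 mod 26=2)->'c', 'r'(17+4=21)->'v'
Result: varcv


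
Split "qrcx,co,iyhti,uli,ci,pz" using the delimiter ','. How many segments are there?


Input string: 'qrcx,co,iyhti,uli,ci,pz'
Delimiter: ','
Split result: 'qrcx', 'co', 'iyhti', 'uli', 'ci', 'pz'
Number of parts: 6


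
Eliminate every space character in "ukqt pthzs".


Input string: 'ukqt pthzs'
Operation: remove all spaces
Words: 'ukqt', 'pthzs'
Join without spaces: ukqtpthzs


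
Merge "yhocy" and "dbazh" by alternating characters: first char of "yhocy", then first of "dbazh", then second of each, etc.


String 1: 'yhocy'
String 2: 'dbazh'
Operation: alternate characters
Pairs: 'y'+'d', 'h'+'b', 'o'+'a', 'c'+'z', 'y'+'h'
Result: ydhboaczyh


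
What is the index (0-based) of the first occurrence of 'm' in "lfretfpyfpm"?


Input string: 'lfretfpyfpm'
Target: 'm'
Scanning left to right: s[0]='l', s[1]='f', s[2]='r', s[3]='e', s[4]='t', s[5]='f', s[6]='p', s[7]='y', s[8]='f', s[9]='p', s[10]='m'
First match at index: 10


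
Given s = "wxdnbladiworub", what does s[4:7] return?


Input string: 'wxdnbladiworub'
Operation: slice [4:7]
Extract characters: s[4]='b', s[5]='l', s[6]='a'
Result: bla


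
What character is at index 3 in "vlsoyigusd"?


Input string: 'vlsoyigusd'
Operation: get character at index 3
Index mapping: s[0]='v', s[1]='l', s[2]='s', s[3]='o'
Result: 'o'


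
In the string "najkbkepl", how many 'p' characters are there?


Input string: 'najkbkepl'
Target character: 'p'
Scan each position: s[7]='p'
Matches found at indices: 7
Total: 1


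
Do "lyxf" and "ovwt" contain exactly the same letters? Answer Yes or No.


String 1: 'lyxf' -> sorted: 'flxy'
String 2: 'ovwt' -> sorted: 'otvw'
Compare sorted forms: 'flxy' != 'otvw'
Anagram: No


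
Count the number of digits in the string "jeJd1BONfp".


Input string: 'jeJd1BONfp'
Operation: count digit characters (0-9)
Scan: 'j', 'e', 'J', 'd', '1'(digit), 'B', 'O', 'N', 'f', 'p'
Digits found: 1
Result: 1


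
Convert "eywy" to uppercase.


Input string: 'eywy'
Operation: convert each letter to uppercase
Mapping: 'e'->'E', 'y'->'Y', 'w'->'W', 'y'->'Y'
Result: EYWY


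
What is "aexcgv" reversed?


Input string: 'aexcgv'
Operation: reverse character order
Original order: 'a' -> 'e' -> 'x' -> 'c' -> 'g' -> 'v'
Reversed order: 'v' -> 'g' -> 'c' -> 'x' -> 'e' -> 'a'
Result: vgcxea


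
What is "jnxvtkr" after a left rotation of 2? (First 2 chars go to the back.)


Input: 'jnxvtkr', shift = 2
Operation: split at index 2 and swap parts
Front part s[0:2] = 'jn'
Back part s[2:] = 'xvtkr'
Rotated = back + front = 'xvtkr' + 'jn'
Result: xvtkrjn


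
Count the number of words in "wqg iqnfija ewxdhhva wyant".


Input string: 'wqg iqnfija ewxdhhva wyant'
Operation: split by spaces
Words found: 'wqg', 'iqnfija', 'ewxdhhva', 'wyant'
Word count: 4


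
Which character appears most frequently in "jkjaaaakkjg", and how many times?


Input: 'jkjaaaakkjg'
Operation: tally each character
Counts: 'a':4, 'g':1, 'j':3, 'k':3
Maximum: 'a' appears 4 times


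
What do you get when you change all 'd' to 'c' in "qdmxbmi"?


Input string: 'qdmxbmi'
Operation: replace 'd' with 'c'
Positions of 'd': 1
After replacement: qcmxbmi


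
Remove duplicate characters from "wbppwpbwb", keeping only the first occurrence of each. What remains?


Input: 'wbppwpbwb'
Operation: keep first occurrence of each character
Scan: s[0]='w' new -> keep; s[1]='b' new -> keep; s[2]='p' new -> keep; s[3]='p' seen -> skip; s[4]='w' seen -> skip; s[5]='p' seen -> skip; s[6]='b' seen -> skip; s[7]='w' seen -> skip; s[8]='b' seen -> skip
Result: wbp


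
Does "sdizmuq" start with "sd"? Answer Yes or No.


Input string: 'sdizmuq'
Prefix to check: 'sd'
First 2 characters of input: 'sd'
Match: True
Result: Yes


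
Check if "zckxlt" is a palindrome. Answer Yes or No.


Input string: 'zckxlt'
Reversed: 'tlxkcz'
Compare pairs: s[0]='z' vs s[5]='t' (mismatch), s[1]='c' vs s[4]='l' (mismatch), s[2]='k' vs s[3]='x' (mismatch)
Palindrome: No


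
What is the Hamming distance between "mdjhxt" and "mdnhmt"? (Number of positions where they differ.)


String 1: 'mdjhxt'
String 2: 'mdnhmt'
Compare each position: pos 0: 'm'=='m', pos 1: 'd'=='d', pos 2: 'j'!='n', pos 3: 'h'=='h', pos 4: 'x'!='m', pos 5: 't'=='t'
Differing positions: 2
Hamming distance: 2


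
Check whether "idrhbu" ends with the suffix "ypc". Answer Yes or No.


Input string: 'idrhbu'
Suffix to check: 'ypc'
Last 3 characters of input: 'hbu'
Match: False
Result: No


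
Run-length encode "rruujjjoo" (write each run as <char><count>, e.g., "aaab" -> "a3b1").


Input: 'rruujjjoo'
Operation: identify consecutive runs
Runs: 'rr' -> r2, 'uu' -> u2, 'jjj' -> j3, 'oo' -> o2
Encoded: r2u2j3o2


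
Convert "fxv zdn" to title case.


Input string: 'fxv zdn'
Operation: capitalize first letter of each word
Word transformations: 'fxv'->'Fxv', 'zdn'->'Zdn'
Result: Fxv Zdn


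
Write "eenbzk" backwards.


Input string: 'eenbzk'
Operation: reverse character order
Original order: 'e' -> 'e' -> 'n' -> 'b' -> 'z' -> 'k'
Reversed order: 'k' -> 'z' -> 'b' -> 'n' -> 'e' -> 'e'
Result: kzbnee


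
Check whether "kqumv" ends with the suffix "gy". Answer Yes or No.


Input string: 'kqumv'
Suffix to check: 'gy'
Last 2 characters of input: 'mv'
Match: False
Result: No


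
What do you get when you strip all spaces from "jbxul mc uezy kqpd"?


Input string: 'jbxul mc uezy kqpd'
Operation: remove all spaces
Words: 'jbxul', 'mc', 'uezy', 'kqpd'
Join without spaces: jbxulmcuezykqpd


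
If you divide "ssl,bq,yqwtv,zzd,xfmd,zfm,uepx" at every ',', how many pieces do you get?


Input string: 'ssl,bq,yqwtv,zzd,xfmd,zfm,uepx'
Delimiter: ','
Split result: 'ssl', 'bq', 'yqwtv', 'zzd', 'xfmd', 'zfm', 'uepx'
Number of parts: 7


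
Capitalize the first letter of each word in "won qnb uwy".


Input string: 'won qnb uwy'
Operation: capitalize first letter of each word
Word transformations: 'won'->'Won', 'qnb'->'Qnb', 'uwy'->'Uwy'
Result: Won Qnb Uwy


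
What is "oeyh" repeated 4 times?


Input string: 'oeyh'
Operation: repeat 4 times
Concatenation: 'oeyh' + 'oeyh' + 'oeyh' + 'oeyh'
Result: oeyhoeyhoeyhoeyh


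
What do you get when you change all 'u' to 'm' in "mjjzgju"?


Input string: 'mjjzgju'
Operation: replace 'u' with 'm'
Positions of 'u': 6
After replacement: mjjzgjm


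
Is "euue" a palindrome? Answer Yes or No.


Input string: 'euue'
Reversed: 'euue'
Compare pairs: s[0]='e' vs s[3]='e' (match), s[1]='u' vs s[2]='u' (match)
Palindrome: Yes


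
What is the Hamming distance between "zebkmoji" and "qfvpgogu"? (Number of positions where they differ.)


String 1: 'zebkmoji'
String 2: 'qfvpgogu'
Compare each position: pos 0: 'z'!='q', pos 1: 'e'!='f', pos 2: 'b'!='v', pos 3: 'k'!='p', pos 4: 'm'!='g', pos 5: 'o'=='o', pos 6: 'j'!='g', pos 7: 'i'!='u'
Differing positions: 7
Hamming distance: 7


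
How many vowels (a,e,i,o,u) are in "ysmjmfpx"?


Input string: 'ysmjmfpx'
Operation: count vowels (a, e, i, o, u)
Scan: s[0]='y', s[1]='s', s[2]='m', s[3]='j', s[4]='m', s[5]='f', s[6]='p', s[7]='x'
Vowels found: 0
Result: 0


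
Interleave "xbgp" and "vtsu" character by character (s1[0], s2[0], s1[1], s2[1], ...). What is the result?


String 1: 'xbgp'
String 2: 'vtsu'
Operation: alternate characters
Pairs: 'x'+'v', 'b'+'t', 'g'+'s', 'p'+'u'
Result: xvbtgspu


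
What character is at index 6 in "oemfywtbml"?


Input string: 'oemfywtbml'
Operation: get character at index 6
Index mapping: s[0]='o', s[1]='e', s[2]='m', s[3]='f', s[4]='y', s[5]='w', s[6]='t'
Result: 't'


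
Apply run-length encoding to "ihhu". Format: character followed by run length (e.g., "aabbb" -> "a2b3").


Input: 'ihhu'
Operation: identify consecutive runs
Runs: 'i' -> i1, 'hh' -> h2, 'u' -> u1
Encoded: i1h2u1


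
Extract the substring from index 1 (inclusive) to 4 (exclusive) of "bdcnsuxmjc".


Input string: 'bdcnsuxmjc'
Operation: slice [1:4]
Extract characters: s[1]='d', s[2]='c', s[3]='n'
Result: dcn


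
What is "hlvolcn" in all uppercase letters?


Input string: 'hlvolcn'
Operation: convert each letter to uppercase
Mapping: 'h'->'H', 'l'->'L', 'v'->'V', 'o'->'O', 'l'->'L', 'c'->'C', 'n'->'N'
Result: HLVOLCN


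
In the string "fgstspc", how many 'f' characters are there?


Input string: 'fgstspc'
Target character: 'f'
Scan each position: s[0]='f'
Matches found at indices: 0
Total: 1


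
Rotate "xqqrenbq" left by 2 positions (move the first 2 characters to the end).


Input: 'xqqrenbq', shift = 2
Operation: split at index 2 and swap parts
Front part s[0:2] = 'xq'
Back part s[2:] = 'qrenbq'
Rotated = back + front = 'qrenbq' + 'xq'
Result: qrenbqxq


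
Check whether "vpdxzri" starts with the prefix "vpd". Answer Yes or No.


Input string: 'vpdxzri'
Prefix to check: 'vpd'
First 3 characters of input: 'vpd'
Match: True
Result: Yes


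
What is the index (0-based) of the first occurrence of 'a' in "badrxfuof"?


Input string: 'badrxfuof'
Target: 'a'
Scanning left to right: s[0]='b', s[1]='a'
First match at index: 1


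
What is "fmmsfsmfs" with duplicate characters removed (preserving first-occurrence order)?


Input: 'fmmsfsmfs'
Operation: keep first occurrence of each character
Scan: s[0]='f' new -> keep; s[1]='m' new -> keep; s[2]='m' seen -> skip; s[3]='s' new -> keep; s[4]='f' seen -> skip; s[5]='s' seen -> skip; s[6]='m' seen -> skip; s[7]='f' seen -> skip; s[8]='s' seen -> skip
Result: fms


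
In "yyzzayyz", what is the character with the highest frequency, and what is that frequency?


Input: 'yyzzayyz'
Operation: tally each character
Counts: 'a':1, 'y':4, 'z':3
Maximum: 'y' appears 4 times


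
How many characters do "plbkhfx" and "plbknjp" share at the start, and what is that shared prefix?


String 1: 'plbkhfx'
String 2: 'plbknjp'
Compare position by position:
pos 0: 'p' vs 'p' match
pos 1: 'l' vs 'l' match
pos 2: 'b' vs 'b' match
pos 3: 'k' vs 'k' match
pos 4: 'h' vs 'n' differ -> stop
Longest common prefix: "plbk" (length 4)


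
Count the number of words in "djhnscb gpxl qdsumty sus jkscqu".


Input string: 'djhnscb gpxl qdsumty sus jkscqu'
Operation: split by spaces
Words found: 'djhnscb', 'gpxl', 'qdsumty', 'sus', 'jkscqu'
Word count: 5


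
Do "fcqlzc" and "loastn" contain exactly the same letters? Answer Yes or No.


String 1: 'fcqlzc' -> sorted: 'ccflqz'
String 2: 'loastn' -> sorted: 'alnost'
Compare sorted forms: 'ccflqz' != 'alnost'
Anagram: No


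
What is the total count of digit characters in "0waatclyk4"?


Input string: '0waatclyk4'
Operation: count digit characters (0-9)
Scan: '0'(digit), 'w', 'a', 'a', 't', 'c', 'l', 'y', 'k', '4'(digit)
Digits found: 2
Result: 2


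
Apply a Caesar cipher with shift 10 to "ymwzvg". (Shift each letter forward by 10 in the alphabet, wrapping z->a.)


Input: 'ymwzvg', shift = 10
Operation: for each letter, (position + 10) mod 26
Mapping: 'y'(24+10=34, 34 mod 26=8)->'i', 'm'(12+10=22)->'w', 'w'(22+10=32, 32 mod 26=6)->'g', 'z'(25+10=35, 35 mod 26=9)->'j', 'v'(21+10=31, 31 mod 26=5)->'f', 'g'(6+10=16)->'q'
Result: iwgjfq


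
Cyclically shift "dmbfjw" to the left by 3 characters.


Input: 'dmbfjw', shift = 3
Operation: split at index 3 and swap parts
Front part s[0:3] = 'dmb'
Back part s[3:] = 'fjw'
Rotated = back + front = 'fjw' + 'dmb'
Result: fjwdmb


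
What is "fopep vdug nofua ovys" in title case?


Input string: 'fopep vdug nofua ovys'
Operation: capitalize first letter of each word
Word transformations: 'fopep'->'Fopep', 'vdug'->'Vdug', 'nofua'->'Nofua', 'ovys'->'Ovys'
Result: Fopep Vdug Nofua Ovys


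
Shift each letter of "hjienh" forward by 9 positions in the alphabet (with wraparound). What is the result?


Input: 'hjienh', shift = 9
Operation: for each letter, (position + 9) mod 26
Mapping: 'h'(7+9=16)->'q', 'j'(9+9=18)->'s', 'i'(8+9=17)->'r', 'e'(4+9=13)->'n', 'n'(13+9=22)->'w', 'h'(7+9=16)->'q'
Result: qsrnwq


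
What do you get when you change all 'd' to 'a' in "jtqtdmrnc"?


Input string: 'jtqtdmrnc'
Operation: replace 'd' with 'a'
Positions of 'd': 4
After replacement: jtqtamrnc


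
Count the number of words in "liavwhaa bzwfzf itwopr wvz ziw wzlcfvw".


Input string: 'liavwhaa bzwfzf itwopr wvz ziw wzlcfvw'
Operation: split by spaces
Words found: 'liavwhaa', 'bzwfzf', 'itwopr', 'wvz', 'ziw', 'wzlcfvw'
Word count: 6


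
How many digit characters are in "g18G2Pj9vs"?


Input string: 'g18G2Pj9vs'
Operation: count digit characters (0-9)
Scan: 'g', '1'(digit), '8'(digit), 'G', '2'(digit), 'P', 'j', '9'(digit), 'v', 's'
Digits found: 4
Result: 4


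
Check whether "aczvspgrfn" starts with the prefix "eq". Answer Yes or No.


Input string: 'aczvspgrfn'
Prefix to check: 'eq'
First 2 characters of input: 'ac'
Match: False
Result: No


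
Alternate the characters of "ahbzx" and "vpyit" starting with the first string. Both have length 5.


String 1: 'ahbzx'
String 2: 'vpyit'
Operation: alternate characters
Pairs: 'a'+'v', 'h'+'p', 'b'+'y', 'z'+'i', 'x'+'t'
Result: avhpbyzixt


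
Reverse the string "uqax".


Input string: 'uqax'
Operation: reverse character order
Original order: 'u' -> 'q' -> 'a' -> 'x'
Reversed order: 'x' -> 'a' -> 'q' -> 'u'
Result: xaqu


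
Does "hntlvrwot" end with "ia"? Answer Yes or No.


Input string: 'hntlvrwot'
Suffix to check: 'ia'
Last 2 characters of input: 'ot'
Match: False
Result: No


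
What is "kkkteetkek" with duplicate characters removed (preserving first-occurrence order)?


Input: 'kkkteetkek'
Operation: keep first occurrence of each character
Scan: s[0]='k' new -> keep; s[1]='k' seen -> skip; s[2]='k' seen -> skip; s[3]='t' new -> keep; s[4]='e' new -> keep; s[5]='e' seen -> skip; s[6]='t' seen -> skip; s[7]='k' seen -> skip; s[8]='e' seen -> skip; s[9]='k' seen -> skip
Result: kte


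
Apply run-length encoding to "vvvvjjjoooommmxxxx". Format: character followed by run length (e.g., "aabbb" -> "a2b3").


Input: 'vvvvjjjoooommmxxxx'
Operation: identify consecutive runs
Runs: 'vvvv' -> v4, 'jjj' -> j3, 'oooo' -> o4, 'mmm' -> m3, 'xxxx' -> x4
Encoded: v4j3o4m3x4


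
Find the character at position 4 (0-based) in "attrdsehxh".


Input string: 'attrdsehxh'
Operation: get character at index 4
Index mapping: s[0]='a', s[1]='t', s[2]='t', s[3]='r', s[4]='d'
Result: 'd'


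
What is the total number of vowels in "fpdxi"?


Input string: 'fpdxi'
Operation: count vowels (a, e, i, o, u)
Scan: s[0]='f', s[1]='p', s[2]='d', s[3]='x', s[4]='i' (vowel)
Vowels found: 1
Result: 1


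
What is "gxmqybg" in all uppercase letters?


Input string: 'gxmqybg'
Operation: convert each letter to uppercase
Mapping: 'g'->'G', 'x'->'X', 'm'->'M', 'q'->'Q', 'y'->'Y', 'b'->'B', 'g'->'G'
Result: GXMQYBG


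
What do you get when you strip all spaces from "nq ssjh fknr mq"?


Input string: 'nq ssjh fknr mq'
Operation: remove all spaces
Words: 'nq', 'ssjh', 'fknr', 'mq'
Join without spaces: nqssjhfknrmq


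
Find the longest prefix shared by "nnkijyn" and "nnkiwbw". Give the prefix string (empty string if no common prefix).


String 1: 'nnkijyn'
String 2: 'nnkiwbw'
Compare position by position:
pos 0: 'n' vs 'n' match
pos 1: 'n' vs 'n' match
pos 2: 'k' vs 'k' match
pos 3: 'i' vs 'i' match
pos 4: 'j' vs 'w' differ -> stop
Longest common prefix: "nnki" (length 4)


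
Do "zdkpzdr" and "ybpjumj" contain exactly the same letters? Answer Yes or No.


String 1: 'zdkpzdr' -> sorted: 'ddkprzz'
String 2: 'ybpjumj' -> sorted: 'bjjmpuy'
Compare sorted forms: 'ddkprzz' != 'bjjmpuy'
Anagram: No


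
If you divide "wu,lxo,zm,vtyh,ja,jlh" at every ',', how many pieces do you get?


Input string: 'wu,lxo,zm,vtyh,ja,jlh'
Delimiter: ','
Split result: 'wu', 'lxo', 'zm', 'vtyh', 'ja', 'jlh'
Number of parts: 6


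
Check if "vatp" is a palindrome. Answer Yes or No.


Input string: 'vatp'
Reversed: 'ptav'
Compare pairs: s[0]='v' vs s[3]='p' (mismatch), s[1]='a' vs s[2]='t' (mismatch)
Palindrome: No


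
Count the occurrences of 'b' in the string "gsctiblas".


Input string: 'gsctiblas'
Target character: 'b'
Scan each position: s[5]='b'
Matches found at indices: 5
Total: 1


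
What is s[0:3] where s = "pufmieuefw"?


Input string: 'pufmieuefw'
Operation: slice [0:3]
Extract characters: s[0]='p', s[1]='u', s[2]='f'
Result: puf


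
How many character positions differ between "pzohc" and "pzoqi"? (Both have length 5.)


String 1: 'pzohc'
String 2: 'pzoqi'
Compare each position: pos 0: 'p'=='p', pos 1: 'z'=='z', pos 2: 'o'=='o', pos 3: 'h'!='q', pos 4: 'c'!='i'
Differing positions: 2
Hamming distance: 2


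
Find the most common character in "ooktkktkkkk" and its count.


Input: 'ooktkktkkkk'
Operation: tally each character
Counts: 'k':7, 'o':2, 't':2
Maximum: 'k' appears 7 times


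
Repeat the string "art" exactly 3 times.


Input string: 'art'
Operation: repeat 3 times
Concatenation: 'art' + 'art' + 'art'
Result: artartart


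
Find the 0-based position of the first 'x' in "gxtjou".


Input string: 'gxtjou'
Target: 'x'
Scanning left to right: s[0]='g', s[1]='x'
First match at index: 1


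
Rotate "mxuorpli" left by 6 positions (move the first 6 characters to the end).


Input: 'mxuorpli', shift = 6
Operation: split at index 6 and swap parts
Front part s[0:6] = 'mxuorp'
Back part s[6:] = 'li'
Rotated = back + front = 'li' + 'mxuorp'
Result: limxuorp


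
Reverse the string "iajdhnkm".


Input string: 'iajdhnkm'
Operation: reverse character order
Original order: 'i' -> 'a' -> 'j' -> 'd' -> 'h' -> 'n' -> 'k' -> 'm'
Reversed order: 'm' -> 'k' -> 'n' -> 'h' -> 'd' -> 'j' -> 'a' -> 'i'
Result: mknhdjai


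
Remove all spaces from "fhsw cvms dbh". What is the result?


Input string: 'fhsw cvms dbh'
Operation: remove all spaces
Words: 'fhsw', 'cvms', 'dbh'
Join without spaces: fhswcvmsdbh


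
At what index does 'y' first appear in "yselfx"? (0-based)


Input string: 'yselfx'
Target: 'y'
Scanning left to right: s[0]='y'
First match at index: 0


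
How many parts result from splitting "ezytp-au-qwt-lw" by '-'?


Input string: 'ezytp-au-qwt-lw'
Delimiter: '-'
Split result: 'ezytp', 'au', 'qwt', 'lw'
Number of parts: 4


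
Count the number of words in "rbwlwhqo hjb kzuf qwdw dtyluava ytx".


Input string: 'rbwlwhqo hjb kzuf qwdw dtyluava ytx'
Operation: split by spaces
Words found: 'rbwlwhqo', 'hjb', 'kzuf', 'qwdw', 'dtyluava', 'ytx'
Word count: 6


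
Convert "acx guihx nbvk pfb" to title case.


Input string: 'acx guihx nbvk pfb'
Operation: capitalize first letter of each word
Word transformations: 'acx'->'Acx', 'guihx'->'Guihx', 'nbvk'->'Nbvk', 'pfb'->'Pfb'
Result: Acx Guihx Nbvk Pfb


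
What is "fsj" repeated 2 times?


Input string: 'fsj'
Operation: repeat 2 times
Concatenation: 'fsj' + 'fsj'
Result: fsjfsj


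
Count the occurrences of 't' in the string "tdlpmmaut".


Input string: 'tdlpmmaut'
Target character: 't'
Scan each position: s[0]='t', s[8]='t'
Matches found at indices: 0, 8
Total: 2


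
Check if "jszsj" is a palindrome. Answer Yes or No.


Input string: 'jszsj'
Reversed: 'jszsj'
Compare pairs: s[0]='j' vs s[4]='j' (match), s[1]='s' vs s[3]='s' (match)
Palindrome: Yes


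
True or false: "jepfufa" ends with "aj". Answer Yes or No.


Input string: 'jepfufa'
Suffix to check: 'aj'
Last 2 characters of input: 'fa'
Match: False
Result: No


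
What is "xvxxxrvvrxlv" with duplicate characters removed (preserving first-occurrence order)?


Input: 'xvxxxrvvrxlv'
Operation: keep first occurrence of each character
Scan: s[0]='x' new -> keep; s[1]='v' new -> keep; s[2]='x' seen -> skip; s[3]='x' seen -> skip; s[4]='x' seen -> skip; s[5]='r' new -> keep; s[6]='v' seen -> skip; s[7]='v' seen -> skip; s[8]='r' seen -> skip; s[9]='x' seen -> skip; s[10]='l' new -> keep; s[11]='v' seen -> skip
Result: xvrl


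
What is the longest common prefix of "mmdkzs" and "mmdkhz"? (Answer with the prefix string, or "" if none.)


String 1: 'mmdkzs'
String 2: 'mmdkhz'
Compare position by position:
pos 0: 'm' vs 'm' match
pos 1: 'm' vs 'm' match
pos 2: 'd' vs 'd' match
pos 3: 'k' vs 'k' match
pos 4: 'z' vs 'h' differ -> stop
Longest common prefix: "mmdk" (length 4)


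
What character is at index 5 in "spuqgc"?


Input string: 'spuqgc'
Operation: get character at index 5
Index mapping: s[0]='s', s[1]='p', s[2]='u', s[3]='q', s[4]='g', s[5]='c'
Result: 'c'


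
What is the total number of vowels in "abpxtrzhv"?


Input string: 'abpxtrzhv'
Operation: count vowels (a, e, i, o, u)
Scan: s[0]='a' (vowel), s[1]='b', s[2]='p', s[3]='x', s[4]='t', s[5]='r', s[6]='z', s[7]='h', s[8]='v'
Vowels found: 1
Result: 1


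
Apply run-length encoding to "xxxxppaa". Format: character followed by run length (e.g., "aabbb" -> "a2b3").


Input: 'xxxxppaa'
Operation: identify consecutive runs
Runs: 'xxxx' -> x4, 'pp' -> p2, 'aa' -> a2
Encoded: x4p2a2


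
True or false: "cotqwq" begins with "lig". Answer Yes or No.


Input string: 'cotqwq'
Prefix to check: 'lig'
First 3 characters of input: 'cot'
Match: False
Result: No


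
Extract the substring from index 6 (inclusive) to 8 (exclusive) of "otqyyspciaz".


Input string: 'otqyyspciaz'
Operation: slice [6:8]
Extract characters: s[6]='p', s[7]='c'
Result: pc


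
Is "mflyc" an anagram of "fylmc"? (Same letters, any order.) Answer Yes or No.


String 1: 'fylmc' -> sorted: 'cflmy'
String 2: 'mflyc' -> sorted: 'cflmy'
Compare sorted forms: 'cflmy' == 'cflmy'
Anagram: Yes


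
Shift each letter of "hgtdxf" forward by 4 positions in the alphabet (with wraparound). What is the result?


Input: 'hgtdxf', shift = 4
Operation: for each letter, (position + 4) mod 26
Mapping: 'h'(7+4=11)->'l', 'g'(6+4=10)->'k', 't'(19+4=23)->'x', 'd'(3+4=7)->'h', 'x'(23+4=27, 27 mod 26=1)->'b', 'f'(5+4=9)->'j'
Result: lkxhbj


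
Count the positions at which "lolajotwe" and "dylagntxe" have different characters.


String 1: 'lolajotwe'
String 2: 'dylagntxe'
Compare each position: pos 0: 'l'!='d', pos 1: 'o'!='y', pos 2: 'l'=='l', pos 3: 'a'=='a', pos 4: 'j'!='g', pos 5: 'o'!='n', pos 6: 't'=='t', pos 7: 'w'!='x', pos 8: 'e'=='e'
Differing positions: 5
Hamming distance: 5


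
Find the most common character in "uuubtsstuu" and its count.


Input: 'uuubtsstuu'
Operation: tally each character
Counts: 'b':1, 's':2, 't':2, 'u':5
Maximum: 'u' appears 5 times


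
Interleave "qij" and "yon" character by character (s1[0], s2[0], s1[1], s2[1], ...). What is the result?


String 1: 'qij'
String 2: 'yon'
Operation: alternate characters
Pairs: 'q'+'y', 'i'+'o', 'j'+'n'
Result: qyiojn


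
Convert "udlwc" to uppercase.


Input string: 'udlwc'
Operation: convert each letter to uppercase
Mapping: 'u'->'U', 'd'->'D', 'l'->'L', 'w'->'W', 'c'->'C'
Result: UDLWC


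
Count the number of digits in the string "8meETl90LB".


Input string: '8meETl90LB'
Operation: count digit characters (0-9)
Scan: '8'(digit), 'm', 'e', 'E', 'T', 'l', '9'(digit), '0'(digit), 'L', 'B'
Digits found: 3
Result: 3


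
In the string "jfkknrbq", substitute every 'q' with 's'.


Input string: 'jfkknrbq'
Operation: replace 'q' with 's'
Positions of 'q': 7
After replacement: jfkknrbs


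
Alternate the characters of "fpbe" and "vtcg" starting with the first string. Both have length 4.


String 1: 'fpbe'
String 2: 'vtcg'
Operation: alternate characters
Pairs: 'f'+'v', 'p'+'t', 'b'+'c', 'e'+'g'
Result: fvptbceg


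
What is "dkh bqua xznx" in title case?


Input string: 'dkh bqua xznx'
Operation: capitalize first letter of each word
Word transformations: 'dkh'->'Dkh', 'bqua'->'Bqua', 'xznx'->'Xznx'
Result: Dkh Bqua Xznx


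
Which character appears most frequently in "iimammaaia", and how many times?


Input: 'iimammaaia'
Operation: tally each character
Counts: 'a':4, 'i':3, 'm':3
Maximum: 'a' appears 4 times


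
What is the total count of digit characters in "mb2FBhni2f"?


Input string: 'mb2FBhni2f'
Operation: count digit characters (0-9)
Scan: 'm', 'b', '2'(digit), 'F', 'B', 'h', 'n', 'i', '2'(digit), 'f'
Digits found: 2
Result: 2


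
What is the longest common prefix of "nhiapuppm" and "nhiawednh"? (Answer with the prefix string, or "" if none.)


String 1: 'nhiapuppm'
String 2: 'nhiawednh'
Compare position by position:
pos 0: 'n' vs 'n' match
pos 1: 'h' vs 'h' match
pos 2: 'i' vs 'i' match
pos 3: 'a' vs 'a' match
pos 4: 'p' vs 'w' differ -> stop
Longest common prefix: "nhia" (length 4)


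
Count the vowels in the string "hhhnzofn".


Input string: 'hhhnzofn'
Operation: count vowels (a, e, i, o, u)
Scan: s[0]='h', s[1]='h', s[2]='h', s[3]='n', s[4]='z', s[5]='o' (vowel), s[6]='f', s[7]='n'
Vowels found: 1
Result: 1


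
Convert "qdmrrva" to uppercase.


Input string: 'qdmrrva'
Operation: convert each letter to uppercase
Mapping: 'q'->'Q', 'd'->'D', 'm'->'M', 'r'->'R', 'r'->'R', 'v'->'V', 'a'->'A'
Result: QDMRRVA


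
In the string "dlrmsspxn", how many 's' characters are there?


Input string: 'dlrmsspxn'
Target character: 's'
Scan each position: s[4]='s', s[5]='s'
Matches found at indices: 4, 5
Total: 2


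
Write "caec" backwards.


Input string: 'caec'
Operation: reverse character order
Original order: 'c' -> 'a' -> 'e' -> 'c'
Reversed order: 'c' -> 'e' -> 'a' -> 'c'
Result: ceac


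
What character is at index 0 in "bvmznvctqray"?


Input string: 'bvmznvctqray'
Operation: get character at index 0
Index mapping: s[0]='b'
Result: 'b'


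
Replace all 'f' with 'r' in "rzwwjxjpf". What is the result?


Input string: 'rzwwjxjpf'
Operation: replace 'f' with 'r'
Positions of 'f': 8
After replacement: rzwwjxjpr


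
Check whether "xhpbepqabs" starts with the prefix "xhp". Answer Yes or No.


Input string: 'xhpbepqabs'
Prefix to check: 'xhp'
First 3 characters of input: 'xhp'
Match: True
Result: Yes
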